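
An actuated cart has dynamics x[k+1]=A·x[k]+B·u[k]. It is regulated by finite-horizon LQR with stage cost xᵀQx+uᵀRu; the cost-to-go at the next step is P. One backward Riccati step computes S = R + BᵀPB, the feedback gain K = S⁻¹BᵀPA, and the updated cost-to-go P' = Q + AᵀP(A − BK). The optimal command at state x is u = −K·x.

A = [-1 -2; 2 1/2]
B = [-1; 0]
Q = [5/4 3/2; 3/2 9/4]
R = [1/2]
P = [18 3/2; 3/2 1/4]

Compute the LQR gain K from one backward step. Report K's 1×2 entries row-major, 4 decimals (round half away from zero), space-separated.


BᵀP = [-18.0000 -1.5000]
S = R + BᵀPB = [1/2] + [18.0000] = [18.5000]
BᵀPA = [15.0000 35.2500]
K = S⁻¹·BᵀPA = [0.8108 1.9054]
A−BK = [-0.1892 -0.0946; 2.0000 0.5000]
AᵀP(A−BK) = [0.8378 0.9189; 0.9189 1.8970]
P' = Q + AᵀP(A−BK) = [2.0878 2.4189; 2.4189 4.1470]
tr(P') = 6.2348

0.8108 1.9054


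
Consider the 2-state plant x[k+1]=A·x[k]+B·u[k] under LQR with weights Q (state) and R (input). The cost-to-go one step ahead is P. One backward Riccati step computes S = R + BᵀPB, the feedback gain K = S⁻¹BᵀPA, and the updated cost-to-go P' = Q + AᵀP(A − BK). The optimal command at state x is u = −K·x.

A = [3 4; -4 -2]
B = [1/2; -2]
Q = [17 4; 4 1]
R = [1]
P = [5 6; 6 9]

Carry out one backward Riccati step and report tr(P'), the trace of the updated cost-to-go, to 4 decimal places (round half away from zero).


BᵀP = [-9.5000 -15.0000]
S = R + BᵀPB = [1] + [25.2500] = [26.2500]
BᵀPA = [31.5000 -8.0000]
K = S⁻¹·BᵀPA = [1.2000 -0.3048]
A−BK = [2.4000 4.1524; -1.6000 -2.6095]
AᵀP(A−BK) = [7.2000 9.6000; 9.6000 17.5619]
P' = Q + AᵀP(A−BK) = [24.2000 13.6000; 13.6000 18.5619]
tr(P') = 42.7619

42.7619


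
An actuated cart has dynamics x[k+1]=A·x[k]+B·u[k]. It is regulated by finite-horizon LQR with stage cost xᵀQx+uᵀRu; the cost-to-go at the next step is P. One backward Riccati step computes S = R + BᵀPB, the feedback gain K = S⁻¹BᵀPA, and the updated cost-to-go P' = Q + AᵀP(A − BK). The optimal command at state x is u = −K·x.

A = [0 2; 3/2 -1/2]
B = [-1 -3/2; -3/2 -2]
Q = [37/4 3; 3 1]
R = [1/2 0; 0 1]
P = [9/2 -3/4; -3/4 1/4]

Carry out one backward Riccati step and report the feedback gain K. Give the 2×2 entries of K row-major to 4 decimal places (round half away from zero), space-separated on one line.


BᵀP = [-3.3750 0.3750; -5.2500 0.6250]
S = R + BᵀPB = [1/2 0; 0 1] + [2.8125 4.3125; 4.3125 6.6250] = [3.3125 4.3125; 4.3125 7.6250]
BᵀPA = [0.5625 -6.9375; 0.9375 -10.8125]
K = S⁻¹·BᵀPA = [0.0370 -0.9413; 0.1021 -0.8856]
A−BK = [0.1900 -0.2698; 1.7595 -3.6833]
AᵀP(A−BK) = [0.4460 -1.0777; -1.0777 3.4560]
P' = Q + AᵀP(A−BK) = [9.6960 1.9223; 1.9223 4.4560]
tr(P') = 14.1521

0.0370 -0.9413 0.1021 -0.8856


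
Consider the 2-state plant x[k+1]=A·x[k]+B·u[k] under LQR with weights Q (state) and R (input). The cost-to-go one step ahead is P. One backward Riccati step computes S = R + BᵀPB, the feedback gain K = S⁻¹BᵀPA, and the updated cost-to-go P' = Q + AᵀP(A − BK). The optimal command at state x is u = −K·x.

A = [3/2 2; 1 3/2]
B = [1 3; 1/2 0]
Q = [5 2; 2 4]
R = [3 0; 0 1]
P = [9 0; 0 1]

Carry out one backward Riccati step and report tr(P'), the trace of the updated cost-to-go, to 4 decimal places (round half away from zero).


12.5247

BᵀP = [9.0000 0.5000; 27.0000 0.0000]
S = R + BᵀPB = [3 0; 0 1] + [9.2500 27.0000; 27.0000 81.0000] = [12.2500 27.0000; 27.0000 82.0000]
BᵀPA = [14.0000 18.7500; 40.5000 54.0000]
K = S⁻¹·BᵀPA = [0.1978 0.2886; 0.4288 0.5635]
A−BK = [0.0159 0.0209; 0.9011 1.3557]
AᵀP(A−BK) = [1.1155 1.6375; 1.6375 2.4093]
P' = Q + AᵀP(A−BK) = [6.1155 3.6375; 3.6375 6.4093]
tr(P') = 12.5247


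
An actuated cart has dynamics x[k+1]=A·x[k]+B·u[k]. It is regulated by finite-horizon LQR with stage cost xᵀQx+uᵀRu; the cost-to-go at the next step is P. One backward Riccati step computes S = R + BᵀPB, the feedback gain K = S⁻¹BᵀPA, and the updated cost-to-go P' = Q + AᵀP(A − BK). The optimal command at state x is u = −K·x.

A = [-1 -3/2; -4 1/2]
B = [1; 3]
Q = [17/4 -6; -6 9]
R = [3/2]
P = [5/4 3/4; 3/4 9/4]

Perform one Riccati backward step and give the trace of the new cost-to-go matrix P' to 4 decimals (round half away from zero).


17.8591

BᵀP = [3.5000 7.5000]
S = R + BᵀPB = [3/2] + [26.0000] = [27.5000]
BᵀPA = [-33.5000 -1.5000]
K = S⁻¹·BᵀPA = [-1.2182 -0.0545]
A−BK = [0.2182 -1.4455; -0.3455 0.6636]
AᵀP(A−BK) = [2.4409 -0.3273; -0.3273 2.1682]
P' = Q + AᵀP(A−BK) = [6.6909 -6.3273; -6.3273 11.1682]
tr(P') = 17.8591


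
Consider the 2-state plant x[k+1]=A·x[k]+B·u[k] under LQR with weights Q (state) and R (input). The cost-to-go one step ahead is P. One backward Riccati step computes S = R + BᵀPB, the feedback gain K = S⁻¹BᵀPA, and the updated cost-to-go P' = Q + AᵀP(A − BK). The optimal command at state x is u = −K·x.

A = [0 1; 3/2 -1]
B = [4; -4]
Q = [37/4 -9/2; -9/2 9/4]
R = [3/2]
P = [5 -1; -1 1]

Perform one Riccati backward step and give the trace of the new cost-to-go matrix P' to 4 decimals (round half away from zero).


BᵀP = [24.0000 -8.0000]
S = R + BᵀPB = [3/2] + [128.0000] = [129.5000]
BᵀPA = [-12.0000 32.0000]
K = S⁻¹·BᵀPA = [-0.0927 0.2471]
A−BK = [0.3707 0.0116; 1.1293 -0.0116]
AᵀP(A−BK) = [1.1380 -0.0347; -0.0347 0.0927]
P' = Q + AᵀP(A−BK) = [10.3880 -4.5347; -4.5347 2.3427]
tr(P') = 12.7307

12.7307


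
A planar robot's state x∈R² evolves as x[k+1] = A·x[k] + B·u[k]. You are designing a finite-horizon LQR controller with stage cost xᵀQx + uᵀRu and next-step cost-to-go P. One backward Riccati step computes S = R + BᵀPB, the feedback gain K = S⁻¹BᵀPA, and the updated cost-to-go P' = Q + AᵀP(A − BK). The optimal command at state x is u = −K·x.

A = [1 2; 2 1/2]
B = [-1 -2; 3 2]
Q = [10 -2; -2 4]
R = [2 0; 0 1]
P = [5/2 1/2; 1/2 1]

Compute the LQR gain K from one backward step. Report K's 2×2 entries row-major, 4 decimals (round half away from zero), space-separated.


0.8722 0.6654 -0.7368 -1.1053

BᵀP = [-1.0000 2.5000; -4.0000 1.0000]
S = R + BᵀPB = [2 0; 0 1] + [8.5000 7.0000; 7.0000 10.0000] = [10.5000 7.0000; 7.0000 11.0000]
BᵀPA = [4.0000 -0.7500; -2.0000 -7.5000]
K = S⁻¹·BᵀPA = [0.8722 0.6654; -0.7368 -1.1053]
A−BK = [0.3985 0.4549; 0.8571 0.7143]
AᵀP(A−BK) = [3.5376 3.3778; 3.3778 3.4596]
P' = Q + AᵀP(A−BK) = [13.5376 1.3778; 1.3778 7.4596]
tr(P') = 20.9972


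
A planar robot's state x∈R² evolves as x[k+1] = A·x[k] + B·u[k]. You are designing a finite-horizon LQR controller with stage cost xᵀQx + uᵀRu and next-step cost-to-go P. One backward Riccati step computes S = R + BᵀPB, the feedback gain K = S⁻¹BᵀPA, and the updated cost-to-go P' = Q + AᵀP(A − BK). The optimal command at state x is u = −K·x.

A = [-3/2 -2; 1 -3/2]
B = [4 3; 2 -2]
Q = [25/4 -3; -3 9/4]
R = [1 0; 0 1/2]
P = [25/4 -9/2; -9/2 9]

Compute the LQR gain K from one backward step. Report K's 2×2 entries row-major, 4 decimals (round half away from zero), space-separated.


-0.0017 -0.5944 -0.4978 0.1382

BᵀP = [16.0000 0.0000; 27.7500 -31.5000]
S = R + BᵀPB = [1 0; 0 1/2] + [64.0000 48.0000; 48.0000 146.2500] = [65.0000 48.0000; 48.0000 146.7500]
BᵀPA = [-24.0000 -32.0000; -73.1250 -8.2500]
K = S⁻¹·BᵀPA = [-0.0017 -0.5944; -0.4978 0.1382]
A−BK = [-0.0001 -0.0371; 0.0078 -0.0349]
AᵀP(A−BK) = [0.1244 -0.0345; -0.0345 0.3707]
P' = Q + AᵀP(A−BK) = [6.3744 -3.0345; -3.0345 2.6207]
tr(P') = 8.9952


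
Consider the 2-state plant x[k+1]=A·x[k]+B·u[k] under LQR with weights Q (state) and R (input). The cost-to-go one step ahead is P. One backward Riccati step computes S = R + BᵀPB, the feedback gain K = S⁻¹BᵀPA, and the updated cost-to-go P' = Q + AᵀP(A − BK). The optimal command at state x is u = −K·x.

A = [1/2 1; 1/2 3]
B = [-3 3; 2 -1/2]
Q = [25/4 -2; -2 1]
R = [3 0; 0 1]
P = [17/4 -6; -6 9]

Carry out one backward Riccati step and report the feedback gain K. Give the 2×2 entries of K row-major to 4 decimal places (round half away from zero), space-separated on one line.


BᵀP = [-24.7500 36.0000; 15.7500 -22.5000]
S = R + BᵀPB = [3 0; 0 1] + [146.2500 -92.2500; -92.2500 58.5000] = [149.2500 -92.2500; -92.2500 59.5000]
BᵀPA = [5.6250 83.2500; -3.3750 -51.7500]
K = S⁻¹·BᵀPA = [0.0630 0.4846; 0.0410 -0.1185]
A−BK = [0.5661 2.8091; 0.3944 1.9716]
AᵀP(A−BK) = [0.0963 0.4995; 0.4995 2.7792]
P' = Q + AᵀP(A−BK) = [6.3463 -1.5005; -1.5005 3.7792]
tr(P') = 10.1256

0.0630 0.4846 0.0410 -0.1185


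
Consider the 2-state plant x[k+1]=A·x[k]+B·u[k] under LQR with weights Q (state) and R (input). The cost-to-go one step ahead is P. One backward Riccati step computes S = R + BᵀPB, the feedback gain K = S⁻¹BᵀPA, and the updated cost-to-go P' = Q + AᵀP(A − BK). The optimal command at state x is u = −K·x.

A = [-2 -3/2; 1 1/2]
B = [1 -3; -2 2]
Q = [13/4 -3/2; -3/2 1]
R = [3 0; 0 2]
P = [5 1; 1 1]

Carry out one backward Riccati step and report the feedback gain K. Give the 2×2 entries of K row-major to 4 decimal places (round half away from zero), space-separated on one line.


BᵀP = [3.0000 -1.0000; -13.0000 -1.0000]
S = R + BᵀPB = [3 0; 0 2] + [5.0000 -11.0000; -11.0000 37.0000] = [8.0000 -11.0000; -11.0000 39.0000]
BᵀPA = [-7.0000 -5.0000; 25.0000 19.0000]
K = S⁻¹·BᵀPA = [0.0105 0.0733; 0.6440 0.5079]
A−BK = [-0.0785 -0.0497; -0.2670 -0.3691]
AᵀP(A−BK) = [0.9738 0.8168; 0.8168 0.7173]
P' = Q + AᵀP(A−BK) = [4.2238 -0.6832; -0.6832 1.7173]
tr(P') = 5.9411

0.0105 0.0733 0.6440 0.5079


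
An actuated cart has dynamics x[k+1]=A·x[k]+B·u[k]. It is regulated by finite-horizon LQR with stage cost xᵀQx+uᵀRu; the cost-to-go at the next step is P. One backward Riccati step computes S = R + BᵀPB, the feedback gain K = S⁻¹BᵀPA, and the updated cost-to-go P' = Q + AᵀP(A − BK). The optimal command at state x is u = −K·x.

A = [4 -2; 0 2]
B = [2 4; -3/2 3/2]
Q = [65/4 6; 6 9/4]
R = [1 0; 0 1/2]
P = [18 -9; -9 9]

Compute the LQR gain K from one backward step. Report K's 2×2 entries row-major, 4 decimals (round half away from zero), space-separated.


0.6544 -1.1851 0.6742 0.0830

BᵀP = [49.5000 -31.5000; 58.5000 -22.5000]
S = R + BᵀPB = [1 0; 0 1/2] + [146.2500 150.7500; 150.7500 200.2500] = [147.2500 150.7500; 150.7500 200.7500]
BᵀPA = [198.0000 -162.0000; 234.0000 -162.0000]
K = S⁻¹·BᵀPA = [0.6544 -1.1851; 0.6742 0.0830]
A−BK = [-0.0056 0.0384; -0.0296 0.0979]
AᵀP(A−BK) = [0.6610 -0.7624; -0.7624 1.4531]
P' = Q + AᵀP(A−BK) = [16.9110 5.2376; 5.2376 3.7031]
tr(P') = 20.6141


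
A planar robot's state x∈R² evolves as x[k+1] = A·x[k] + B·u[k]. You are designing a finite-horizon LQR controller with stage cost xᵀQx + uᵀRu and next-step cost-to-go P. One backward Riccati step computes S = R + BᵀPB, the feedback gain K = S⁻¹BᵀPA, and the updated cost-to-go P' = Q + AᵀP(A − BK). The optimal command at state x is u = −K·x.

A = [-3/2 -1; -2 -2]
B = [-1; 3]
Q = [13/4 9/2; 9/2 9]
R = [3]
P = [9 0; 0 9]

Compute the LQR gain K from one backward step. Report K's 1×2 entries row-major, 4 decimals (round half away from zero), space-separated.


BᵀP = [-9.0000 27.0000]
S = R + BᵀPB = [3] + [90.0000] = [93.0000]
BᵀPA = [-40.5000 -45.0000]
K = S⁻¹·BᵀPA = [-0.4355 -0.4839]
A−BK = [-1.9355 -1.4839; -0.6935 -0.5484]
AᵀP(A−BK) = [38.6129 29.9032; 29.9032 23.2258]
P' = Q + AᵀP(A−BK) = [41.8629 34.4032; 34.4032 32.2258]
tr(P') = 74.0887

-0.4355 -0.4839


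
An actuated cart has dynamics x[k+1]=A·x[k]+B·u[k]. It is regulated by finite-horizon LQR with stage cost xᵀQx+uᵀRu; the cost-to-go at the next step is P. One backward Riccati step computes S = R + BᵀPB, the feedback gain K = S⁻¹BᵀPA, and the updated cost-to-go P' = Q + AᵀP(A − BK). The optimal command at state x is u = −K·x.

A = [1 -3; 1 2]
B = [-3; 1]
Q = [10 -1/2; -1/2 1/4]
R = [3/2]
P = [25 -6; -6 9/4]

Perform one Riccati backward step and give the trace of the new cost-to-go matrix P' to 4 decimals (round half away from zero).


13.9823

BᵀP = [-81.0000 20.2500]
S = R + BᵀPB = [3/2] + [263.2500] = [264.7500]
BᵀPA = [-60.7500 283.5000]
K = S⁻¹·BᵀPA = [-0.2295 1.0708]
A−BK = [0.3116 0.2125; 1.2295 0.9292]
AᵀP(A−BK) = [1.3102 0.5524; 0.5524 2.4221]
P' = Q + AᵀP(A−BK) = [11.3102 0.0524; 0.0524 2.6721]
tr(P') = 13.9823


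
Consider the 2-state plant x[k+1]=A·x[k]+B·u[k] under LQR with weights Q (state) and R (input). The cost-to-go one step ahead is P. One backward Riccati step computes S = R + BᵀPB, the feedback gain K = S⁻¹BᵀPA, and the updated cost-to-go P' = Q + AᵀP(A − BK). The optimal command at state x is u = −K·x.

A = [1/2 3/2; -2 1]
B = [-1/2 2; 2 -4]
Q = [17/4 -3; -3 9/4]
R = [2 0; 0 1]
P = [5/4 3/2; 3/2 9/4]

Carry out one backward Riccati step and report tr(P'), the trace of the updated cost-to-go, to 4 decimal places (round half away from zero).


9.0838

BᵀP = [2.3750 3.7500; -3.5000 -6.0000]
S = R + BᵀPB = [2 0; 0 1] + [6.3125 -10.2500; -10.2500 17.0000] = [8.3125 -10.2500; -10.2500 18.0000]
BᵀPA = [-6.3125 7.3125; 10.2500 -11.2500]
K = S⁻¹·BᵀPA = [-0.1921 0.3661; 0.4600 -0.4165]
A−BK = [-0.5161 2.5161; 0.2244 -1.3983]
AᵀP(A−BK) = [0.3843 -0.7321; -0.7321 2.1995]
P' = Q + AᵀP(A−BK) = [4.6343 -3.7321; -3.7321 4.4495]
tr(P') = 9.0838


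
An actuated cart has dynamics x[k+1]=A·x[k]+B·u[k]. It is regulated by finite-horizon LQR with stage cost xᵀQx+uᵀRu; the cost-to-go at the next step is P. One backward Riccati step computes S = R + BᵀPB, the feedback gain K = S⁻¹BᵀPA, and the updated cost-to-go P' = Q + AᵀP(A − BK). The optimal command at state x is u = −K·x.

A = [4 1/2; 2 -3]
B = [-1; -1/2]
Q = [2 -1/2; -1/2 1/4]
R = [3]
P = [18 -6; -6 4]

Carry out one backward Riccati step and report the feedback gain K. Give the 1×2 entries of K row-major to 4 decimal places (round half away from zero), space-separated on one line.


BᵀP = [-15.0000 4.0000]
S = R + BᵀPB = [3] + [13.0000] = [16.0000]
BᵀPA = [-52.0000 -19.5000]
K = S⁻¹·BᵀPA = [-3.2500 -1.2188]
A−BK = [0.7500 -0.7188; 0.3750 -3.6094]
AᵀP(A−BK) = [39.0000 14.6250; 14.6250 34.7344]
P' = Q + AᵀP(A−BK) = [41.0000 14.1250; 14.1250 34.9844]
tr(P') = 75.9844

-3.2500 -1.2188


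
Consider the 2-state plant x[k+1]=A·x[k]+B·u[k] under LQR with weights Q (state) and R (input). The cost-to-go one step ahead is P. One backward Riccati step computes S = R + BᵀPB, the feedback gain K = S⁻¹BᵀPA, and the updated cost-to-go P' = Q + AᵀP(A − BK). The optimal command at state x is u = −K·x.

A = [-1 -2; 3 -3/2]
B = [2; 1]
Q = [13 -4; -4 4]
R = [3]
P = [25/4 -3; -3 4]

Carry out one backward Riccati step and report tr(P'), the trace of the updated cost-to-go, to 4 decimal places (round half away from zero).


68.4375

BᵀP = [9.5000 -2.0000]
S = R + BᵀPB = [3] + [17.0000] = [20.0000]
BᵀPA = [-15.5000 -16.0000]
K = S⁻¹·BᵀPA = [-0.7750 -0.8000]
A−BK = [0.5500 -0.4000; 3.7750 -0.7000]
AᵀP(A−BK) = [48.2375 -4.4000; -4.4000 3.2000]
P' = Q + AᵀP(A−BK) = [61.2375 -8.4000; -8.4000 7.2000]
tr(P') = 68.4375


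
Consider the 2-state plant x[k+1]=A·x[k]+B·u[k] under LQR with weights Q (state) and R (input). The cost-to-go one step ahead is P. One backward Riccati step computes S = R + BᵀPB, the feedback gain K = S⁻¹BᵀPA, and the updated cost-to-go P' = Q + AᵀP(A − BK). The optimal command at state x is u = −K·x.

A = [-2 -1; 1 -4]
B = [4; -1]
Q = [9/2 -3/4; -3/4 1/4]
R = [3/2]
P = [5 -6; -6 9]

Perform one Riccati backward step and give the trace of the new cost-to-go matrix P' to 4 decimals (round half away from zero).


25.4576

BᵀP = [26.0000 -33.0000]
S = R + BᵀPB = [3/2] + [137.0000] = [138.5000]
BᵀPA = [-85.0000 106.0000]
K = S⁻¹·BᵀPA = [-0.6137 0.7653]
A−BK = [0.4549 -4.0614; 0.3863 -3.2347]
AᵀP(A−BK) = [0.8339 -2.9458; -2.9458 19.8736]
P' = Q + AᵀP(A−BK) = [5.3339 -3.6958; -3.6958 20.1236]
tr(P') = 25.4576


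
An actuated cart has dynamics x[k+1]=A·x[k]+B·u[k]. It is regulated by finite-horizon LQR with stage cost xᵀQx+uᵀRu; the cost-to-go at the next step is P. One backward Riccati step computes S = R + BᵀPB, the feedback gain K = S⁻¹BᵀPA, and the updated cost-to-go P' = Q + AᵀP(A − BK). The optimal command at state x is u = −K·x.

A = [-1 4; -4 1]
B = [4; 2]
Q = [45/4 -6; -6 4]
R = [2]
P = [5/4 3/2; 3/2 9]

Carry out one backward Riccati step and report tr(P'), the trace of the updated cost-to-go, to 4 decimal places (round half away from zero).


BᵀP = [8.0000 24.0000]
S = R + BᵀPB = [2] + [80.0000] = [82.0000]
BᵀPA = [-104.0000 56.0000]
K = S⁻¹·BᵀPA = [-1.2683 0.6829]
A−BK = [4.0732 1.2683; -1.4634 -0.3659]
AᵀP(A−BK) = [25.3476 4.5244; 4.5244 2.7561]
P' = Q + AᵀP(A−BK) = [36.5976 -1.4756; -1.4756 6.7561]
tr(P') = 43.3537

43.3537


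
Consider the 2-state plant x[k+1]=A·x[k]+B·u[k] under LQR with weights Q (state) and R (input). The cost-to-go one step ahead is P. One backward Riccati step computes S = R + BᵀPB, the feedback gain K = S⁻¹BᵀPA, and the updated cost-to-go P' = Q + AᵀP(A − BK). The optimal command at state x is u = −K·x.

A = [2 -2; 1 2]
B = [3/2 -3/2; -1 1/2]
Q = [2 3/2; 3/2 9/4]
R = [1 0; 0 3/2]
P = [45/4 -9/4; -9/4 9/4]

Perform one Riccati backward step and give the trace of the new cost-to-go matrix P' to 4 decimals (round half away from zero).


12.5334

BᵀP = [19.1250 -5.6250; -18.0000 4.5000]
S = R + BᵀPB = [1 0; 0 3/2] + [34.3125 -31.5000; -31.5000 29.2500] = [35.3125 -31.5000; -31.5000 30.7500]
BᵀPA = [32.6250 -49.5000; -31.5000 45.0000]
K = S⁻¹·BᵀPA = [0.1172 -1.1177; -0.9044 0.3185]
A−BK = [0.4677 0.1542; 1.5694 0.7231]
AᵀP(A−BK) = [5.9399 1.4962; 1.4962 2.3435]
P' = Q + AᵀP(A−BK) = [7.9399 2.9962; 2.9962 4.5935]
tr(P') = 12.5334


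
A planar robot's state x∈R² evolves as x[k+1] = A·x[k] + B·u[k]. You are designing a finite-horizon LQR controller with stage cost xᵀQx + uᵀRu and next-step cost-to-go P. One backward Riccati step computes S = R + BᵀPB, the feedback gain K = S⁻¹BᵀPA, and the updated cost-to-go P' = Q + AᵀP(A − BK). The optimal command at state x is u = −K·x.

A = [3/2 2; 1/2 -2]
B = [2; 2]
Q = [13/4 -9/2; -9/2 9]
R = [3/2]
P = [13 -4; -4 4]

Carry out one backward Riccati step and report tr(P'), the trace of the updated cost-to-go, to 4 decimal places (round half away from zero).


82.5000

BᵀP = [18.0000 0.0000]
S = R + BᵀPB = [3/2] + [36.0000] = [37.5000]
BᵀPA = [27.0000 36.0000]
K = S⁻¹·BᵀPA = [0.7200 0.9600]
A−BK = [0.0600 0.0800; -0.9400 -3.9200]
AᵀP(A−BK) = [4.8100 17.0800; 17.0800 65.4400]
P' = Q + AᵀP(A−BK) = [8.0600 12.5800; 12.5800 74.4400]
tr(P') = 82.5000


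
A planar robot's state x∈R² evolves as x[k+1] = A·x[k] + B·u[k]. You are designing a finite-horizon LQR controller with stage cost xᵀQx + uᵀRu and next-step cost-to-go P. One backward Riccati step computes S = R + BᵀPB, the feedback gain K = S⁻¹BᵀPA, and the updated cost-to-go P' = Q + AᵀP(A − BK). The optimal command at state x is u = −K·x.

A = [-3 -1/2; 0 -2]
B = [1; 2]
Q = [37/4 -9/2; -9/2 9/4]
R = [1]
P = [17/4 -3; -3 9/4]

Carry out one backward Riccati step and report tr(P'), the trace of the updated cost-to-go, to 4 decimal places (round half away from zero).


39.5556

BᵀP = [-1.7500 1.5000]
S = R + BᵀPB = [1] + [1.2500] = [2.2500]
BᵀPA = [5.2500 -2.1250]
K = S⁻¹·BᵀPA = [2.3333 -0.9444]
A−BK = [-5.3333 0.4444; -4.6667 -0.1111]
AᵀP(A−BK) = [26.0000 -6.6667; -6.6667 2.0556]
P' = Q + AᵀP(A−BK) = [35.2500 -11.1667; -11.1667 4.3056]
tr(P') = 39.5556


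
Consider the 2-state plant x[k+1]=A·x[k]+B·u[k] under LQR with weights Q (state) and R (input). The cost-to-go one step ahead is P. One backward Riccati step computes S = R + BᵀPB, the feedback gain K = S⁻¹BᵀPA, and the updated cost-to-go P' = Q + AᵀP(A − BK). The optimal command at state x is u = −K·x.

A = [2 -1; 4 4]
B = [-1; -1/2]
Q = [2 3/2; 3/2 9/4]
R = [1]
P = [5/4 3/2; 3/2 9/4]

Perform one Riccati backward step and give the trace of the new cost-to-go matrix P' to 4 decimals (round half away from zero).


28.9928

BᵀP = [-2.0000 -2.6250]
S = R + BᵀPB = [1] + [3.3125] = [4.3125]
BᵀPA = [-14.5000 -8.5000]
K = S⁻¹·BᵀPA = [-3.3623 -1.9710]
A−BK = [-1.3623 -2.9710; 2.3188 3.0145]
AᵀP(A−BK) = [16.2464 10.9203; 10.9203 8.4964]
P' = Q + AᵀP(A−BK) = [18.2464 12.4203; 12.4203 10.7464]
tr(P') = 28.9928


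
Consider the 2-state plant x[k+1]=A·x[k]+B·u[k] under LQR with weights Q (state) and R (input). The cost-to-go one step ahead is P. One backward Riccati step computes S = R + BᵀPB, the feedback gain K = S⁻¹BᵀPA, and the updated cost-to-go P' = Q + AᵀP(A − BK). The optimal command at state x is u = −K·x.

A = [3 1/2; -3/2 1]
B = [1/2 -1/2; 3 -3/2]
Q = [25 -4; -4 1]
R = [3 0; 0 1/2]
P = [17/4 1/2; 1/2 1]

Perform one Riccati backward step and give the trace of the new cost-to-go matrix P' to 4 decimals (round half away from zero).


52.7727

BᵀP = [3.6250 3.2500; -2.8750 -1.7500]
S = R + BᵀPB = [3 0; 0 1/2] + [11.5625 -6.6875; -6.6875 4.0625] = [14.5625 -6.6875; -6.6875 4.5625]
BᵀPA = [6.0000 5.0625; -6.0000 -3.1875]
K = S⁻¹·BᵀPA = [-0.5871 0.0820; -2.1755 -0.5784]
A−BK = [2.2058 0.1698; -3.0022 -0.1137]
AᵀP(A−BK) = [26.4691 2.0374; 2.0374 0.3036]
P' = Q + AᵀP(A−BK) = [51.4691 -1.9626; -1.9626 1.3036]
tr(P') = 52.7727


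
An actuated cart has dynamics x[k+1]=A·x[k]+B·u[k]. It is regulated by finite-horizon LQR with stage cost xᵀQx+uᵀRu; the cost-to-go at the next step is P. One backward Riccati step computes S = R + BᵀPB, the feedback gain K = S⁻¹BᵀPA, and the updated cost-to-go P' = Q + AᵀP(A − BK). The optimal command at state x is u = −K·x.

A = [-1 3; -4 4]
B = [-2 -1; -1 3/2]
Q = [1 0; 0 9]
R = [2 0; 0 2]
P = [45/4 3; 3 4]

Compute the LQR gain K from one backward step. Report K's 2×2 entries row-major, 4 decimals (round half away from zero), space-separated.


1.2740 -2.0110 -1.4058 0.9710

BᵀP = [-25.5000 -10.0000; -6.7500 3.0000]
S = R + BᵀPB = [2 0; 0 2] + [61.0000 10.5000; 10.5000 11.2500] = [63.0000 10.5000; 10.5000 13.2500]
BᵀPA = [65.5000 -116.5000; -5.2500 -8.2500]
K = S⁻¹·BᵀPA = [1.2740 -2.0110; -1.4058 0.9710]
A−BK = [0.1422 -0.0511; -0.6173 0.5324]
AᵀP(A−BK) = [8.4237 -8.9289; -8.9289 10.9745]
P' = Q + AᵀP(A−BK) = [9.4237 -8.9289; -8.9289 19.9745]
tr(P') = 29.3982


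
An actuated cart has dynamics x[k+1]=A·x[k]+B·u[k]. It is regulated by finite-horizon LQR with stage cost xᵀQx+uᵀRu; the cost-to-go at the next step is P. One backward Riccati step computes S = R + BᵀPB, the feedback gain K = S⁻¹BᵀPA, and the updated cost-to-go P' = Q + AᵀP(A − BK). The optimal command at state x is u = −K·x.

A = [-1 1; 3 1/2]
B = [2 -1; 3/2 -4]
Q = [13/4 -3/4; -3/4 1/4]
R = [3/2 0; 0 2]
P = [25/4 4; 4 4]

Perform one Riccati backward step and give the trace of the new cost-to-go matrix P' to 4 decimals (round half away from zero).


6.4609

BᵀP = [18.5000 14.0000; -22.2500 -20.0000]
S = R + BᵀPB = [3/2 0; 0 2] + [58.0000 -74.5000; -74.5000 102.2500] = [59.5000 -74.5000; -74.5000 104.2500]
BᵀPA = [23.5000 25.5000; -37.7500 -32.2500]
K = S⁻¹·BᵀPA = [-0.5554 0.3919; -0.7590 -0.0293]
A−BK = [-0.6482 0.1869; 0.7970 -0.2050]
AᵀP(A−BK) = [2.6489 -0.5654; -0.5654 0.3120]
P' = Q + AᵀP(A−BK) = [5.8989 -1.3154; -1.3154 0.5620]
tr(P') = 6.4609


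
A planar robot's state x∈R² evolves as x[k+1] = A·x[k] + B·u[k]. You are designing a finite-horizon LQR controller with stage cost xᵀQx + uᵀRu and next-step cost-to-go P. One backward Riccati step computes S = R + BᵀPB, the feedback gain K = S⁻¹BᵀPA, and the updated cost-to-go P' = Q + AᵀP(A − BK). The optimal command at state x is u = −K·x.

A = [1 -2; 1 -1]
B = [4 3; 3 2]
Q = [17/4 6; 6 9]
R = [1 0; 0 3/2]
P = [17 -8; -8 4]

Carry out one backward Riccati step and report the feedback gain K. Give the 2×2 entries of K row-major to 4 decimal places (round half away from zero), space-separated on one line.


0.1584 -0.3881 0.0594 -0.2455

BᵀP = [44.0000 -20.0000; 35.0000 -16.0000]
S = R + BᵀPB = [1 0; 0 3/2] + [116.0000 92.0000; 92.0000 73.0000] = [117.0000 92.0000; 92.0000 74.5000]
BᵀPA = [24.0000 -68.0000; 19.0000 -54.0000]
K = S⁻¹·BᵀPA = [0.1584 -0.3881; 0.0594 -0.2455]
A−BK = [0.1881 0.2891; 0.4059 0.6554]
AᵀP(A−BK) = [0.0693 -0.0198; -0.0198 0.3485]
P' = Q + AᵀP(A−BK) = [4.3193 5.9802; 5.9802 9.3485]
tr(P') = 13.6678


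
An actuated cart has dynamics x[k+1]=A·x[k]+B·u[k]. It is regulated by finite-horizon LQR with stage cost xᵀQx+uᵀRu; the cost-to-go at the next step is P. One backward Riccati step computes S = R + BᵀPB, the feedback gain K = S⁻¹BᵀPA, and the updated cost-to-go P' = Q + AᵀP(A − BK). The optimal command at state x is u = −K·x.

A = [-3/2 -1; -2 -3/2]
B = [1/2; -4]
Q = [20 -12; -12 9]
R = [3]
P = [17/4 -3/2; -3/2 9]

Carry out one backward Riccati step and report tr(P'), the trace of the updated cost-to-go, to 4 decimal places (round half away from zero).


BᵀP = [8.1250 -36.7500]
S = R + BᵀPB = [3] + [151.0625] = [154.0625]
BᵀPA = [61.3125 47.0000]
K = S⁻¹·BᵀPA = [0.3980 0.3051]
A−BK = [-1.6990 -1.1525; -0.4081 -0.2797]
AᵀP(A−BK) = [12.1619 8.2953; 8.2953 5.6617]
P' = Q + AᵀP(A−BK) = [32.1619 -3.7047; -3.7047 14.6617]
tr(P') = 46.8235

46.8235


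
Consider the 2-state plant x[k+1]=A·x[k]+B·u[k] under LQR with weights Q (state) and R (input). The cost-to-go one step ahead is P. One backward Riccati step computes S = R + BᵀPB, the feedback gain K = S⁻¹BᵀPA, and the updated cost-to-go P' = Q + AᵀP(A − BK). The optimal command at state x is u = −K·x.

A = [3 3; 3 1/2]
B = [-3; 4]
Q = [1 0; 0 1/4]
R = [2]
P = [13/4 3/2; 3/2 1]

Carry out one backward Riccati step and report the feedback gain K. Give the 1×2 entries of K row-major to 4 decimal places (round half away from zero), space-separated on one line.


-1.1333 -1.0222

BᵀP = [-3.7500 -0.5000]
S = R + BᵀPB = [2] + [9.2500] = [11.2500]
BᵀPA = [-12.7500 -11.5000]
K = S⁻¹·BᵀPA = [-1.1333 -1.0222]
A−BK = [-0.4000 -0.0667; 7.5333 4.5889]
AᵀP(A−BK) = [50.8000 33.4667; 33.4667 22.2444]
P' = Q + AᵀP(A−BK) = [51.8000 33.4667; 33.4667 22.4944]
tr(P') = 74.2944


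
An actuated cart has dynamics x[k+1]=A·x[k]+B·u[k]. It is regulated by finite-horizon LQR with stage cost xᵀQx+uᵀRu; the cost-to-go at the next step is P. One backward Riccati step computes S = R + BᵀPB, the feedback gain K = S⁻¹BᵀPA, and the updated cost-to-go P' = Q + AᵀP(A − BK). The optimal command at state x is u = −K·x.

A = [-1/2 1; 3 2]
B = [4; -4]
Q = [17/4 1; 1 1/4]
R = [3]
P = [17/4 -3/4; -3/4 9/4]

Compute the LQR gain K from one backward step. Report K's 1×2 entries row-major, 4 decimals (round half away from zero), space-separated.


BᵀP = [20.0000 -12.0000]
S = R + BᵀPB = [3] + [128.0000] = [131.0000]
BᵀPA = [-46.0000 -4.0000]
K = S⁻¹·BᵀPA = [-0.3511 -0.0305]
A−BK = [0.9046 1.1221; 1.5954 1.8779]
AᵀP(A−BK) = [7.4098 8.4704; 8.4704 10.1279]
P' = Q + AᵀP(A−BK) = [11.6598 9.4704; 9.4704 10.3779]
tr(P') = 22.0377

-0.3511 -0.0305


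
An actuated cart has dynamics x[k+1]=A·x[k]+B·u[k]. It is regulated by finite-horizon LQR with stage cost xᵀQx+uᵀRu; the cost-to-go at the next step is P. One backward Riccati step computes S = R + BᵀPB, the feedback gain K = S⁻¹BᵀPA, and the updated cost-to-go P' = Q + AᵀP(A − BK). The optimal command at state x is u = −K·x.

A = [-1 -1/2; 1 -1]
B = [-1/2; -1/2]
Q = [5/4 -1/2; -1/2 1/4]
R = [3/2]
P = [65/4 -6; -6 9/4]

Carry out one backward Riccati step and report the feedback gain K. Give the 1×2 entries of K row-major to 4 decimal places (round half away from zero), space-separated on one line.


2.2400 0.2200

BᵀP = [-5.1250 1.8750]
S = R + BᵀPB = [3/2] + [1.6250] = [3.1250]
BᵀPA = [7.0000 0.6875]
K = S⁻¹·BᵀPA = [2.2400 0.2200]
A−BK = [0.1200 -0.3900; 2.1200 -0.8900]
AᵀP(A−BK) = [14.8200 1.3350; 1.3350 0.1613]
P' = Q + AᵀP(A−BK) = [16.0700 0.8350; 0.8350 0.4113]
tr(P') = 16.4813


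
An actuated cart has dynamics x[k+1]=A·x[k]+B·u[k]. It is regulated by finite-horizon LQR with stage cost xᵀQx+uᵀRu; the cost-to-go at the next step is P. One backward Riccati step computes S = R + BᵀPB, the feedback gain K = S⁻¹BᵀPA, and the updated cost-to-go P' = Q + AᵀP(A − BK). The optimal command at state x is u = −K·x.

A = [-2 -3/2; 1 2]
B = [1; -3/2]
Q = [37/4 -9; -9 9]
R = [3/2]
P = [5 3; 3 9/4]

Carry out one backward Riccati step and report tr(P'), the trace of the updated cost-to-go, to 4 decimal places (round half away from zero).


29.1341

BᵀP = [0.5000 -0.3750]
S = R + BᵀPB = [3/2] + [1.0625] = [2.5625]
BᵀPA = [-1.3750 -1.5000]
K = S⁻¹·BᵀPA = [-0.5366 -0.5854]
A−BK = [-1.4634 -0.9146; 0.1951 1.1220]
AᵀP(A−BK) = [9.5122 2.1951; 2.1951 1.3720]
P' = Q + AᵀP(A−BK) = [18.7622 -6.8049; -6.8049 10.3720]
tr(P') = 29.1341


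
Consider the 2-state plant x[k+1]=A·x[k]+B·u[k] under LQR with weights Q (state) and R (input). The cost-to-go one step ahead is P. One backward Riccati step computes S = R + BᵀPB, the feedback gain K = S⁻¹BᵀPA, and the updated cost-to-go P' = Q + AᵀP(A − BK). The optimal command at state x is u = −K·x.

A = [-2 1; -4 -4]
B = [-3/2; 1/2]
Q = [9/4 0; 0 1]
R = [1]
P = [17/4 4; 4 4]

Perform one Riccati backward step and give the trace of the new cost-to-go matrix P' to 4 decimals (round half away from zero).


BᵀP = [-4.3750 -4.0000]
S = R + BᵀPB = [1] + [4.5625] = [5.5625]
BᵀPA = [24.7500 11.6250]
K = S⁻¹·BᵀPA = [4.4494 2.0899]
A−BK = [4.6742 4.1348; -6.2247 -5.0449]
AᵀP(A−BK) = [34.8764 19.7753; 19.7753 11.9551]
P' = Q + AᵀP(A−BK) = [37.1264 19.7753; 19.7753 12.9551]
tr(P') = 50.0815

50.0815


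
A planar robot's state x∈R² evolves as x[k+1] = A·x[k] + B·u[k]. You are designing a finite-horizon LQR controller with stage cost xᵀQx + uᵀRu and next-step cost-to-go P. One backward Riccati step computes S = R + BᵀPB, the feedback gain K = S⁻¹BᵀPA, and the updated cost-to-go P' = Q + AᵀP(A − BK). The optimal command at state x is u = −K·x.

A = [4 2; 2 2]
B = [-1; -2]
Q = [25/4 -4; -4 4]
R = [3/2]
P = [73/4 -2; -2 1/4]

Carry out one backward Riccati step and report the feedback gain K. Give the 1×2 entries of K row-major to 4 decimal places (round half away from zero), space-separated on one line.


BᵀP = [-14.2500 1.5000]
S = R + BᵀPB = [3/2] + [11.2500] = [12.7500]
BᵀPA = [-54.0000 -25.5000]
K = S⁻¹·BᵀPA = [-4.2353 -2.0000]
A−BK = [-0.2353 0.0000; -6.4706 -2.0000]
AᵀP(A−BK) = [32.2941 15.0000; 15.0000 7.0000]
P' = Q + AᵀP(A−BK) = [38.5441 11.0000; 11.0000 11.0000]
tr(P') = 49.5441

-4.2353 -2.0000


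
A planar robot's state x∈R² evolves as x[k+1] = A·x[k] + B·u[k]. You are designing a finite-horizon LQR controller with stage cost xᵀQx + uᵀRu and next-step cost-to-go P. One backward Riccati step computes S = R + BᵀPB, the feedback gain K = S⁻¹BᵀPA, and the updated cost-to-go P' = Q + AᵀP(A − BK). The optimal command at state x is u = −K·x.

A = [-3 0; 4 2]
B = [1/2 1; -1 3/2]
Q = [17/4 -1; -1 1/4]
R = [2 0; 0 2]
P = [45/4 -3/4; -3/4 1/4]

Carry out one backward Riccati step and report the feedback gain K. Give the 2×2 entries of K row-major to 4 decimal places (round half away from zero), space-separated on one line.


BᵀP = [6.3750 -0.6250; 10.1250 -0.3750]
S = R + BᵀPB = [2 0; 0 2] + [3.8125 5.4375; 5.4375 9.5625] = [5.8125 5.4375; 5.4375 11.5625]
BᵀPA = [-21.6250 -1.2500; -31.8750 -0.7500]
K = S⁻¹·BᵀPA = [-2.0382 -0.2756; -1.7983 0.0648]
A−BK = [-0.1826 0.0731; 4.6592 1.6272]
AᵀP(A−BK) = [21.8547 2.6036; 2.6036 0.7040]
P' = Q + AᵀP(A−BK) = [26.1047 1.6036; 1.6036 0.9540]
tr(P') = 27.0587

-2.0382 -0.2756 -1.7983 0.0648


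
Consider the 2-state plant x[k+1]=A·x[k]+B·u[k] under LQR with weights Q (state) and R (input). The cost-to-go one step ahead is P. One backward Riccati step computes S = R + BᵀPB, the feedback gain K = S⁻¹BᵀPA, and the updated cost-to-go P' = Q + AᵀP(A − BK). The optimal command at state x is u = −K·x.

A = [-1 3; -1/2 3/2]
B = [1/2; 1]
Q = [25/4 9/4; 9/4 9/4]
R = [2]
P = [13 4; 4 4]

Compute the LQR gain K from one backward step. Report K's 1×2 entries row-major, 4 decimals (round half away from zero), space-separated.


BᵀP = [10.5000 6.0000]
S = R + BᵀPB = [2] + [11.2500] = [13.2500]
BᵀPA = [-13.5000 40.5000]
K = S⁻¹·BᵀPA = [-1.0189 3.0566]
A−BK = [-0.4906 1.4717; 0.5189 -1.5566]
AᵀP(A−BK) = [4.2453 -12.7358; -12.7358 38.2075]
P' = Q + AᵀP(A−BK) = [10.4953 -10.4858; -10.4858 40.4575]
tr(P') = 50.9528

-1.0189 3.0566


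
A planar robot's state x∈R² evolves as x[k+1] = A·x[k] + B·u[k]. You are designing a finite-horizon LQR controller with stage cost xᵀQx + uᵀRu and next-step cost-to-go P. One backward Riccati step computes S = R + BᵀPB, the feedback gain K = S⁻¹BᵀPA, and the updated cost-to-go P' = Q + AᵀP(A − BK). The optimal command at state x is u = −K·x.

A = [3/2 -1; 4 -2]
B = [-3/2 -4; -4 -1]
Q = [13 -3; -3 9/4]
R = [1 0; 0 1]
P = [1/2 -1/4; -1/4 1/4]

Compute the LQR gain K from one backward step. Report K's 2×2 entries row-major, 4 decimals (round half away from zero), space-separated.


BᵀP = [0.2500 -0.6250; -1.7500 0.7500]
S = R + BᵀPB = [1 0; 0 1] + [2.1250 -0.3750; -0.3750 6.2500] = [3.1250 -0.3750; -0.3750 7.2500]
BᵀPA = [-2.1250 1.0000; 0.3750 0.2500]
K = S⁻¹·BᵀPA = [-0.6780 0.3262; 0.0167 0.0514]
A−BK = [0.5496 -0.3053; 1.3046 -0.6440]
AᵀP(A−BK) = [0.6780 -0.3262; -0.3262 0.1610]
P' = Q + AᵀP(A−BK) = [13.6780 -3.3262; -3.3262 2.4110]
tr(P') = 16.0890

-0.6780 0.3262 0.0167 0.0514


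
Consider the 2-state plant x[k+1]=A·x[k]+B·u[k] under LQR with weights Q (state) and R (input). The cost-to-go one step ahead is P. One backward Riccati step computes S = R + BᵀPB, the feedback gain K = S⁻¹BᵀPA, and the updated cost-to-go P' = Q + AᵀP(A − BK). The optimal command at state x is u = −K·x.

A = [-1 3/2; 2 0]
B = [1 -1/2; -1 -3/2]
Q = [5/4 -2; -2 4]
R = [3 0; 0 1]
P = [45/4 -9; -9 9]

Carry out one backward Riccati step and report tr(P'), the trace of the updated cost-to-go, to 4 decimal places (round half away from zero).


BᵀP = [20.2500 -18.0000; 7.8750 -9.0000]
S = R + BᵀPB = [3 0; 0 1] + [38.2500 16.8750; 16.8750 9.5625] = [41.2500 16.8750; 16.8750 10.5625]
BᵀPA = [-56.2500 30.3750; -25.8750 11.8125]
K = S⁻¹·BᵀPA = [-1.0435 0.8050; -0.7826 -0.1677]
A−BK = [-0.3478 0.6112; -0.2174 0.5534]
AᵀP(A−BK) = [4.3043 -2.9348; -2.9348 2.8425]
P' = Q + AᵀP(A−BK) = [5.5543 -4.9348; -4.9348 6.8425]
tr(P') = 12.3969

12.3969


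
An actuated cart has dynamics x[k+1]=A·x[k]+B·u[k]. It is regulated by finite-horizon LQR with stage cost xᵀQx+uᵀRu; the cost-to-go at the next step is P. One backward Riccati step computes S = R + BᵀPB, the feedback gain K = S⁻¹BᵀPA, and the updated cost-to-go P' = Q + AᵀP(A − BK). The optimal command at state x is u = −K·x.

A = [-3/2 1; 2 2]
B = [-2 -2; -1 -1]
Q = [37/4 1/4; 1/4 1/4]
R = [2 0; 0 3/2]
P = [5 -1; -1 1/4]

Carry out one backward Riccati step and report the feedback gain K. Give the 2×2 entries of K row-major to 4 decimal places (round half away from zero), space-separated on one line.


0.4259 -0.1378 0.5678 -0.1837

BᵀP = [-9.0000 1.7500; -9.0000 1.7500]
S = R + BᵀPB = [2 0; 0 3/2] + [16.2500 16.2500; 16.2500 16.2500] = [18.2500 16.2500; 16.2500 17.7500]
BᵀPA = [17.0000 -5.5000; 17.0000 -5.5000]
K = S⁻¹·BᵀPA = [0.4259 -0.1378; 0.5678 -0.1837]
A−BK = [0.4875 0.3570; 2.9937 1.6785]
AᵀP(A−BK) = [1.3565 -0.0344; -0.0344 0.2317]
P' = Q + AᵀP(A−BK) = [10.6065 0.2156; 0.2156 0.4817]
tr(P') = 11.0882


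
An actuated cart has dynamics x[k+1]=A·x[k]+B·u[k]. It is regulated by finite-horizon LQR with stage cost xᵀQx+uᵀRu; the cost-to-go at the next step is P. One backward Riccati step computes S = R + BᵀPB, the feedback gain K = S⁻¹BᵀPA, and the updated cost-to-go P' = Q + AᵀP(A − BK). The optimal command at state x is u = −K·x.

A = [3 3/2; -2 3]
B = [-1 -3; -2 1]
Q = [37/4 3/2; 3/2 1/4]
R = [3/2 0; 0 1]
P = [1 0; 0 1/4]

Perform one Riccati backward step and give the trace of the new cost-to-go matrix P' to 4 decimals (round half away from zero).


12.2838

BᵀP = [-1.0000 -0.5000; -3.0000 0.2500]
S = R + BᵀPB = [3/2 0; 0 1] + [2.0000 2.5000; 2.5000 9.2500] = [3.5000 2.5000; 2.5000 10.2500]
BᵀPA = [-2.0000 -3.0000; -9.5000 -3.7500]
K = S⁻¹·BᵀPA = [0.1097 -0.7215; -0.9536 -0.1899]
A−BK = [0.2489 0.2089; -0.8270 1.7468]
AᵀP(A−BK) = [1.1603 -0.2468; -0.2468 1.6234]
P' = Q + AᵀP(A−BK) = [10.4103 1.2532; 1.2532 1.8734]
tr(P') = 12.2838


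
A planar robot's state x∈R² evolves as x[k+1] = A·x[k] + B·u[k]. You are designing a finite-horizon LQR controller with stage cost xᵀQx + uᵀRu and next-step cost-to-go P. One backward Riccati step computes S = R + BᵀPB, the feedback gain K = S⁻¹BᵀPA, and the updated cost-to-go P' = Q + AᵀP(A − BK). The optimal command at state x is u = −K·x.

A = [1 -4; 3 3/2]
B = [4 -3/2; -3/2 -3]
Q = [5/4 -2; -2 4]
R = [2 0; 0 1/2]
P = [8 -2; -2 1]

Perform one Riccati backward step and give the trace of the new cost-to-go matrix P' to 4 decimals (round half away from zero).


BᵀP = [35.0000 -9.5000; -6.0000 0.0000]
S = R + BᵀPB = [2 0; 0 1/2] + [154.2500 -24.0000; -24.0000 9.0000] = [156.2500 -24.0000; -24.0000 9.5000]
BᵀPA = [6.5000 -154.2500; -6.0000 24.0000]
K = S⁻¹·BᵀPA = [-0.0905 -0.9791; -0.8603 0.0528]
A−BK = [0.0717 -0.0044; 0.2832 0.1899]
AᵀP(A−BK) = [0.4266 0.1811; 0.1811 1.9582]
P' = Q + AᵀP(A−BK) = [1.6766 -1.8189; -1.8189 5.9582]
tr(P') = 7.6348

7.6348


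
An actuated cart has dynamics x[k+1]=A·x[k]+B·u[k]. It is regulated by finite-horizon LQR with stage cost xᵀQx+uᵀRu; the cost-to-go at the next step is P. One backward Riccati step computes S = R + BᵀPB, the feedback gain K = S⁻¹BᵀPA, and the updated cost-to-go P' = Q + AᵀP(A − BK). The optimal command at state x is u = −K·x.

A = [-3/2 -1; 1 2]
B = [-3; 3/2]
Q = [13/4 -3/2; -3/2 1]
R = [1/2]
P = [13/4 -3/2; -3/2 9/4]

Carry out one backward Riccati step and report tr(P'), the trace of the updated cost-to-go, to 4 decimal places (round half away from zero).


6.7653

BᵀP = [-12.0000 7.8750]
S = R + BᵀPB = [1/2] + [47.8125] = [48.3125]
BᵀPA = [25.8750 27.7500]
K = S⁻¹·BᵀPA = [0.5356 0.5744]
A−BK = [0.1067 0.7232; 0.1966 1.1384]
AᵀP(A−BK) = [0.2045 0.5128; 0.5128 2.3108]
P' = Q + AᵀP(A−BK) = [3.4545 -0.9872; -0.9872 3.3108]
tr(P') = 6.7653


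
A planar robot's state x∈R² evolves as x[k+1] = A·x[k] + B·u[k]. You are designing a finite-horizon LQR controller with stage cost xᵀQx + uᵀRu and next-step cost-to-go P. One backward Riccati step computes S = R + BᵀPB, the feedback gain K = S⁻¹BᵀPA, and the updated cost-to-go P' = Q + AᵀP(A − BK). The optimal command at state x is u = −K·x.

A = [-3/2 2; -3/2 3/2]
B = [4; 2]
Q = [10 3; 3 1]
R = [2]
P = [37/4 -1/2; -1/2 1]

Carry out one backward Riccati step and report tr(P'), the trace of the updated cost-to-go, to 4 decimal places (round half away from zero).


12.5830

BᵀP = [36.0000 0.0000]
S = R + BᵀPB = [2] + [144.0000] = [146.0000]
BᵀPA = [-54.0000 72.0000]
K = S⁻¹·BᵀPA = [-0.3699 0.4932]
A−BK = [-0.0205 0.0274; -0.7603 0.5137]
AᵀP(A−BK) = [0.8399 -0.7449; -0.7449 0.7432]
P' = Q + AᵀP(A−BK) = [10.8399 2.2551; 2.2551 1.7432]
tr(P') = 12.5830


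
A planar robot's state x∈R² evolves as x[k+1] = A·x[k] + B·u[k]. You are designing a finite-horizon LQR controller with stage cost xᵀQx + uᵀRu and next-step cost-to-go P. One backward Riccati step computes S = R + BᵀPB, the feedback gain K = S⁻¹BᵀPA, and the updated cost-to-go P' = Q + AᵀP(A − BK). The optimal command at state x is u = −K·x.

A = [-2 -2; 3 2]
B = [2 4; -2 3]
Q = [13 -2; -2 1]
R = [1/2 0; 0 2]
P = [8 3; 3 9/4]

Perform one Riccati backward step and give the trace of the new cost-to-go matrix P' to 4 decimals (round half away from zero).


15.2808

BᵀP = [10.0000 1.5000; 41.0000 18.7500]
S = R + BᵀPB = [1/2 0; 0 2] + [17.0000 44.5000; 44.5000 220.2500] = [17.5000 44.5000; 44.5000 222.2500]
BᵀPA = [-15.5000 -17.0000; -25.7500 -44.5000]
K = S⁻¹·BᵀPA = [-1.2042 -0.9418; 0.1253 -0.0117]
A−BK = [-0.0926 -0.0698; 0.2158 0.1514]
AᵀP(A−BK) = [0.8099 0.6021; 0.6021 0.4709]
P' = Q + AᵀP(A−BK) = [13.8099 -1.3979; -1.3979 1.4709]
tr(P') = 15.2808
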